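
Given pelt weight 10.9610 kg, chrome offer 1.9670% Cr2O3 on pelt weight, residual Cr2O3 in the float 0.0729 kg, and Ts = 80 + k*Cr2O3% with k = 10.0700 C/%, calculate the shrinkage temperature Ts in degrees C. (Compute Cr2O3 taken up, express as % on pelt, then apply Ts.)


Offered = pelt * offer_pct / 100 = 10.9610 * 1.9670 / 100 = 0.2156 kg
Uptake = offered - residual = 0.2156 - 0.0729 = 0.1427 kg
Cr2O3% on pelt = uptake / pelt * 100 = 0.1427 / 10.9610 * 100 = 1.3019 %
Ts = 80 + k * Cr2O3% = 80 + 10.0700 * 1.3019 = 93.1103 C


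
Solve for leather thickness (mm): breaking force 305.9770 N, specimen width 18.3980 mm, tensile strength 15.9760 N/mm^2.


Formula: t = F / (TS * w)
Substituting: t = 305.9770 / (15.9760 * 18.3980)
Result: 1.0410 mm


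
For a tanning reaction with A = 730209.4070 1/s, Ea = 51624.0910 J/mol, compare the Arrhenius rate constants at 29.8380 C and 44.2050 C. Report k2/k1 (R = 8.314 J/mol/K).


T1 = 29.8380 + 273.15 = 302.9880 K; T2 = 44.2050 + 273.15 = 317.3550 K
k1 = A * exp(-Ea/(R*T1)) = 730209.4070 * exp(-51624.0910/(8.314*302.9880)) = 9.1879e-04 1/s
k2 = A * exp(-Ea/(R*T2)) = 730209.4070 * exp(-51624.0910/(8.314*317.3550)) = 0.00232348 1/s
k2/k1 = 0.00232348 / 9.1879e-04 = 2.5288


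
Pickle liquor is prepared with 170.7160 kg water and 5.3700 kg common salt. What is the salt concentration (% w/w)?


Formula: Conc = salt / (water + salt) * 100
Substituting: Conc = 5.3700 / (170.7160 + 5.3700) * 100
Result: 3.0496 %


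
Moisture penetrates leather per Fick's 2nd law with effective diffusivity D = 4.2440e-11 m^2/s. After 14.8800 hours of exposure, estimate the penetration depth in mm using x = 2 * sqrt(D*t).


t = 14.8800 hr * 3600 = 53568.0000 s
D * t = 4.2440e-11 * 53568.0000 = 2.2734e-06
x = 2 * sqrt(D*t) = 2 * sqrt(2.2734e-06) = 0.00301558 m = 3.0156 mm


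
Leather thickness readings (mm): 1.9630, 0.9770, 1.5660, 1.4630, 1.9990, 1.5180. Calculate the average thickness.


Formula: Average = sum / n
Substituting: Average = 9.4860 / 6
Result: 1.5810 mm


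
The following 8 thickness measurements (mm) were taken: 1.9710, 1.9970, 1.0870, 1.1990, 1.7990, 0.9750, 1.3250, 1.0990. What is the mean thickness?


Formula: Average = sum / n
Substituting: Average = 11.4520 / 8
Result: 1.4315 mm


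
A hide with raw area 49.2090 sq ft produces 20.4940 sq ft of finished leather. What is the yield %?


Formula: Yield = finished / raw * 100
Substituting: Yield = 20.4940 / 49.2090 * 100
Result: 41.6469 %


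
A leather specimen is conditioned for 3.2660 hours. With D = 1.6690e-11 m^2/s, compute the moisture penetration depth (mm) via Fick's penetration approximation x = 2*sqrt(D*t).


t = 3.2660 hr * 3600 = 11757.6000 s
D * t = 1.6690e-11 * 11757.6000 = 1.9623e-07
x = 2 * sqrt(D*t) = 2 * sqrt(1.9623e-07) = 8.8597e-04 m = 0.8860 mm


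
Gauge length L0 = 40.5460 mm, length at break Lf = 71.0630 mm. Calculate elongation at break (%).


Formula: Elongation = (Lf - L0) / L0 * 100
Substituting: Elongation = (71.0630 - 40.5460) / 40.5460 * 100
Result: 75.2651 %


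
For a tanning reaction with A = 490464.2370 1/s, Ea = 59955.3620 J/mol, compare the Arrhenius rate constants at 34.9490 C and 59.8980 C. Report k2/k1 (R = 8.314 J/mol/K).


T1 = 34.9490 + 273.15 = 308.0990 K; T2 = 59.8980 + 273.15 = 333.0480 K
k1 = A * exp(-Ea/(R*T1)) = 490464.2370 * exp(-59955.3620/(8.314*308.0990)) = 3.3535e-05 1/s
k2 = A * exp(-Ea/(R*T2)) = 490464.2370 * exp(-59955.3620/(8.314*333.0480)) = 1.9363e-04 1/s
k2/k1 = 1.9363e-04 / 3.3535e-05 = 5.7740


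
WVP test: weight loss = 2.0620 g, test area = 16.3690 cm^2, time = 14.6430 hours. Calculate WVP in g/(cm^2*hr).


Formula: WVP = loss / (area * time)
Substituting: WVP = 2.0620 / (16.3690 * 14.6430)
Result: 0.00860273 g/(cm^2*hr)


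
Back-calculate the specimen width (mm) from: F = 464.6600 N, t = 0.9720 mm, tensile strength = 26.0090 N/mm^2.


Formula: w = F / (TS * t)
Substituting: w = 464.6600 / (26.0090 * 0.9720)
Result: 18.3800 mm


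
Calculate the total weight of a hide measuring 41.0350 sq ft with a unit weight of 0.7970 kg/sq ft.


Formula: Weight = area * weight_per_sqft
Substituting: Weight = 41.0350 * 0.7970
Result: 32.7049 kg


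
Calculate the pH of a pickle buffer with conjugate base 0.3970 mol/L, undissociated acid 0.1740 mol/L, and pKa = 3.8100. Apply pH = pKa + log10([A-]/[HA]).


ratio = [A-] / [HA] = 0.3970 / 0.1740 = 2.2816
log10(ratio) = 0.3582
pH = pKa + log10(ratio) = 3.8100 + 0.3582 = 4.1682


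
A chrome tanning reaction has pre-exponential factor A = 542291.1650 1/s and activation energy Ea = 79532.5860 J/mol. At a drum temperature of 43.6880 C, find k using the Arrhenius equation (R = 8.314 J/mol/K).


T_K = T_C + 273.15 = 43.6880 + 273.15 = 316.8380 K
exponent = -Ea / (R * T_K) = -79532.5860 / (8.314 * 316.8380) = -30.1924
k = A * exp(exponent) = 542291.1650 * exp(-30.1924) = 4.1863e-08 1/s


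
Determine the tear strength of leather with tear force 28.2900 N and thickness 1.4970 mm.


Formula: Tear strength = force / thickness
Substituting: Tear strength = 28.2900 / 1.4970
Result: 18.8978 N/mm


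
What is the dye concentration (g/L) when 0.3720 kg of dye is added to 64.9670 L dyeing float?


Formula: Conc = dye_mass(kg) / volume(L) * 1000
Substituting: Conc = 0.3720 / 64.9670 * 1000
Result: 5.7260 g/L


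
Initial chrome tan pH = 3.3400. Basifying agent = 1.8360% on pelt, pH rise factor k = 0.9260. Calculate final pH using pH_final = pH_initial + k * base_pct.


Formula: pH_final = pH_initial + k * base_pct
Substituting: pH_final = 3.3400 + 0.9260 * 1.8360
Result: 5.0401


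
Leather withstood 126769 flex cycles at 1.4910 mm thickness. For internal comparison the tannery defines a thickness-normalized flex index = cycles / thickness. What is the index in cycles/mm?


Formula: Index = cycles / thickness
Substituting: Index = 126769 / 1.4910
Result: 85022.8035 cycles/mm


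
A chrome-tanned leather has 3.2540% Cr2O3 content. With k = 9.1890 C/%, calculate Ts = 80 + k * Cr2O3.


Formula: Ts = 80 + k * Cr2O3
Substituting: Ts = 80 + 9.1890 * 3.2540
Result: 109.9010 C


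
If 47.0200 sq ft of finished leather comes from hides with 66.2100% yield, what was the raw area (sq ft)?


Formula: raw = finished * 100 / yield
Substituting: raw = 47.0200 * 100 / 66.2100
Result: 71.0165 sq ft


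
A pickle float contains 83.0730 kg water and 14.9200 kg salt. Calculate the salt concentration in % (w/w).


Formula: Conc = salt / (water + salt) * 100
Substituting: Conc = 14.9200 / (83.0730 + 14.9200) * 100
Result: 15.2256 %


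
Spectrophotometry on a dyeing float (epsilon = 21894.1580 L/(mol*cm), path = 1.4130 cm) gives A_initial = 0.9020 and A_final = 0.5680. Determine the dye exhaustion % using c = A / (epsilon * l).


c_initial = A_i / (epsilon * l) = 0.9020 / (21894.1580 * 1.4130) = 2.9157e-05 mol/L
c_final = A_f / (epsilon * l) = 0.5680 / (21894.1580 * 1.4130) = 1.8360e-05 mol/L
Exhaustion = (c_initial - c_final) / c_initial * 100 = (2.9157e-05 - 1.8360e-05) / 2.9157e-05 * 100 = 37.0288 %


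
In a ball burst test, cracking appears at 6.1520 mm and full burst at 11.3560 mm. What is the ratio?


Formula: Ratio = crack / burst
Substituting: Ratio = 6.1520 / 11.3560
Result: 0.5417


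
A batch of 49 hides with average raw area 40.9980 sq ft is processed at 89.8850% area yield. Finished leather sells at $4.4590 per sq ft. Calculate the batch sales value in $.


Raw_total = N * avg_area = 49 * 40.9980 = 2008.9020 sq ft
Finished = Raw_total * yield / 100 = 2008.9020 * 89.8850 / 100 = 1805.7016 sq ft
Value = Finished * price = 1805.7016 * 4.4590 = 8051.6233 $


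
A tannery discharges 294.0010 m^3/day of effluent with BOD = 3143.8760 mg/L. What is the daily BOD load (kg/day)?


Formula: BOD_load = volume * conc / 1000
Substituting: BOD_load = 294.0010 * 3143.8760 / 1000
Result: 924.3027 kg/day


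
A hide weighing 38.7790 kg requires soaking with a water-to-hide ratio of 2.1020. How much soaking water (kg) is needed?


Formula: Water = hide_weight * ratio
Substituting: Water = 38.7790 * 2.1020
Result: 81.5135 kg


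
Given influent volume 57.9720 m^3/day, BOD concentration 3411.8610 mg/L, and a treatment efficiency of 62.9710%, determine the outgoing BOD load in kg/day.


Load_in = volume * conc / 1000 = 57.9720 * 3411.8610 / 1000 = 197.7924 kg/day
Removed = Load_in * eff / 100 = 197.7924 * 62.9710 / 100 = 124.5519 kg/day
Load_out = Load_in - Removed = 197.7924 - 124.5519 = 73.2405 kg/day


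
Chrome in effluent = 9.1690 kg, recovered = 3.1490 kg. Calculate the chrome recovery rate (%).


Formula: Recovery = recovered / input * 100
Substituting: Recovery = 3.1490 / 9.1690 * 100
Result: 34.3440 %


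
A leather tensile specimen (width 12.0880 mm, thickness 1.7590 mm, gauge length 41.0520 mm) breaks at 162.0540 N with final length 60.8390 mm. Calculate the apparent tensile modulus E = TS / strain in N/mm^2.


TS = F / (w * t) = 162.0540 / (12.0880 * 1.7590) = 7.6215 N/mm^2
strain = (Lf - L0) / L0 = (60.8390 - 41.0520) / 41.0520 = 0.4820
E = TS / strain = 7.6215 / 0.4820 = 15.8123 N/mm^2


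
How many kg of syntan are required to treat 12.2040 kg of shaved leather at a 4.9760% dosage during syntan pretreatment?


Formula: Syntan = substrate * pct / 100
Substituting: Syntan = 12.2040 * 4.9760 / 100
Result: 0.6073 kg


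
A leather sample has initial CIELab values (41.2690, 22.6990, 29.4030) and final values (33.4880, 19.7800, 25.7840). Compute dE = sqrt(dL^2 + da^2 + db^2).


dL = -7.7810, da = -2.9190, db = -3.6190
dE = sqrt((-7.7810)^2 + (-2.9190)^2 + (-3.6190)^2) = 9.0643


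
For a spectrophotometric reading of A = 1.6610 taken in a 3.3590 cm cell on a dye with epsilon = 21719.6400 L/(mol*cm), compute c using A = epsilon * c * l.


Formula: c = A / (epsilon * l)
Substituting: c = 1.6610 / (21719.6400 * 3.3590)
Result: 2.2767e-05 mol/L


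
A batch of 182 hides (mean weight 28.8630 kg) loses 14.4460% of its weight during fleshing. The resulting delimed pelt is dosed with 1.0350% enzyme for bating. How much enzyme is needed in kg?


Total_raw = N * avg_wt = 182 * 28.8630 = 5253.0660 kg
Substrate = Total_raw * (1 - loss/100) = 5253.0660 * (1 - 14.4460/100) = 4494.2081 kg
Enzyme = Substrate * pct / 100 = 4494.2081 * 1.0350 / 100 = 46.5151 kg


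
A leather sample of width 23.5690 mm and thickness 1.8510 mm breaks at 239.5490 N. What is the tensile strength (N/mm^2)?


Formula: TS = force / (width * thickness)
Substituting: TS = 239.5490 / (23.5690 * 1.8510)
Result: 5.4909 N/mm^2


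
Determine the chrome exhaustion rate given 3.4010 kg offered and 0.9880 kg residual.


Formula: Uptake = (offered - residual) / offered * 100
Substituting: Uptake = (3.4010 - 0.9880) / 3.4010 * 100
Result: 70.9497 %


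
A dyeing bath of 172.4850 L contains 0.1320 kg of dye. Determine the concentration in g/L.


Formula: Conc = dye_mass(kg) / volume(L) * 1000
Substituting: Conc = 0.1320 / 172.4850 * 1000
Result: 0.7653 g/L


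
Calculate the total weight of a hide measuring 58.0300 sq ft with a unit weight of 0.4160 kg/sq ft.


Formula: Weight = area * weight_per_sqft
Substituting: Weight = 58.0300 * 0.4160
Result: 24.1405 kg


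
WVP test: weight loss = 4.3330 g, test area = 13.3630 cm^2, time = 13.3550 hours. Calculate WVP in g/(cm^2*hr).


Formula: WVP = loss / (area * time)
Substituting: WVP = 4.3330 / (13.3630 * 13.3550)
Result: 0.0242796 g/(cm^2*hr)


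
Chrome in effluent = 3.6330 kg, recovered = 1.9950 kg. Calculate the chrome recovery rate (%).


Formula: Recovery = recovered / input * 100
Substituting: Recovery = 1.9950 / 3.6330 * 100
Result: 54.9133 %


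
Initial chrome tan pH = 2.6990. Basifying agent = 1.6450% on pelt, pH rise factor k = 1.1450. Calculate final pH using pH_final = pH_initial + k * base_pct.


Formula: pH_final = pH_initial + k * base_pct
Substituting: pH_final = 2.6990 + 1.1450 * 1.6450
Result: 4.5825


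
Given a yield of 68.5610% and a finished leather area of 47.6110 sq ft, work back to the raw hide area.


Formula: raw = finished * 100 / yield
Substituting: raw = 47.6110 * 100 / 68.5610
Result: 69.4433 sq ft


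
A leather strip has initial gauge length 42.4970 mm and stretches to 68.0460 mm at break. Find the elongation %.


Formula: Elongation = (Lf - L0) / L0 * 100
Substituting: Elongation = (68.0460 - 42.4970) / 42.4970 * 100
Result: 60.1195 %


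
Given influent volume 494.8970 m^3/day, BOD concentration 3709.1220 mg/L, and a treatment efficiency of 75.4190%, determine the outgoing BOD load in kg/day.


Load_in = volume * conc / 1000 = 494.8970 * 3709.1220 / 1000 = 1835.6334 kg/day
Removed = Load_in * eff / 100 = 1835.6334 * 75.4190 / 100 = 1384.4163 kg/day
Load_out = Load_in - Removed = 1835.6334 - 1384.4163 = 451.2170 kg/day


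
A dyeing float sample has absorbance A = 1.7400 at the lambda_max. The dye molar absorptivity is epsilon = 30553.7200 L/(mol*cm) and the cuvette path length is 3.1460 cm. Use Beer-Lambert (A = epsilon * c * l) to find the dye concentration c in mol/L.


Formula: c = A / (epsilon * l)
Substituting: c = 1.7400 / (30553.7200 * 3.1460)
Result: 1.8102e-05 mol/L


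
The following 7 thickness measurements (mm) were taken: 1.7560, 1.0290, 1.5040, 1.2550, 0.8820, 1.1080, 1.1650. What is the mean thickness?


Formula: Average = sum / n
Substituting: Average = 8.6990 / 7
Result: 1.2427 mm


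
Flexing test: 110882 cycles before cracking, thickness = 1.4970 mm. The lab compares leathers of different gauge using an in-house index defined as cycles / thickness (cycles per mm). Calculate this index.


Formula: Index = cycles / thickness
Substituting: Index = 110882 / 1.4970
Result: 74069.4723 cycles/mm


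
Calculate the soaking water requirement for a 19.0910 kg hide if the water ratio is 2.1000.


Formula: Water = hide_weight * ratio
Substituting: Water = 19.0910 * 2.1000
Result: 40.0911 kg


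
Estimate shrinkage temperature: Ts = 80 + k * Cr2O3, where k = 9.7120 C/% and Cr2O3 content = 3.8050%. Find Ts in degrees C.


Formula: Ts = 80 + k * Cr2O3
Substituting: Ts = 80 + 9.7120 * 3.8050
Result: 116.9542 C


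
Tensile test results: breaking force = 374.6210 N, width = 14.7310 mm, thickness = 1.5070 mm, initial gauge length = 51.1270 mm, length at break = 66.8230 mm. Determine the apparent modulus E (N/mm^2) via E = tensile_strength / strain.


TS = F / (w * t) = 374.6210 / (14.7310 * 1.5070) = 16.8751 N/mm^2
strain = (Lf - L0) / L0 = (66.8230 - 51.1270) / 51.1270 = 0.3070
E = TS / strain = 16.8751 / 0.3070 = 54.9677 N/mm^2


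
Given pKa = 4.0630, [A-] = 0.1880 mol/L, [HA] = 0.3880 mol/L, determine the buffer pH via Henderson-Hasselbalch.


ratio = [A-] / [HA] = 0.1880 / 0.3880 = 0.4845
log10(ratio) = -0.3147
pH = pKa + log10(ratio) = 4.0630 - 0.3147 = 3.7483


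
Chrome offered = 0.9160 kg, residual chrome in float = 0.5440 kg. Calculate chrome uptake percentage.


Formula: Uptake = (offered - residual) / offered * 100
Substituting: Uptake = (0.9160 - 0.5440) / 0.9160 * 100
Result: 40.6114 %


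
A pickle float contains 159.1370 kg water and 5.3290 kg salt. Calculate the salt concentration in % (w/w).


Formula: Conc = salt / (water + salt) * 100
Substituting: Conc = 5.3290 / (159.1370 + 5.3290) * 100
Result: 3.2402 %


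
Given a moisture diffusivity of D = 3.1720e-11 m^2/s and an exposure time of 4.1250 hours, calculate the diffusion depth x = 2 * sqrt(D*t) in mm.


t = 4.1250 hr * 3600 = 14850.0000 s
D * t = 3.1720e-11 * 14850.0000 = 4.7104e-07
x = 2 * sqrt(D*t) = 2 * sqrt(4.7104e-07) = 0.00137265 m = 1.3726 mm


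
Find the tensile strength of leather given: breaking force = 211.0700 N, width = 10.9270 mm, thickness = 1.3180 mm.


Formula: TS = force / (width * thickness)
Substituting: TS = 211.0700 / (10.9270 * 1.3180)
Result: 14.6558 N/mm^2


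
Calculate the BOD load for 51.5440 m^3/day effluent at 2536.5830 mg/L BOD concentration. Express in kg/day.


Formula: BOD_load = volume * conc / 1000
Substituting: BOD_load = 51.5440 * 2536.5830 / 1000
Result: 130.7456 kg/day


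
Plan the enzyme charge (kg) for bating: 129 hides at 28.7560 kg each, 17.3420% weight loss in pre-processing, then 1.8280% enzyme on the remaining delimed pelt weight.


Total_raw = N * avg_wt = 129 * 28.7560 = 3709.5240 kg
Substrate = Total_raw * (1 - loss/100) = 3709.5240 * (1 - 17.3420/100) = 3066.2183 kg
Enzyme = Substrate * pct / 100 = 3066.2183 * 1.8280 / 100 = 56.0505 kg


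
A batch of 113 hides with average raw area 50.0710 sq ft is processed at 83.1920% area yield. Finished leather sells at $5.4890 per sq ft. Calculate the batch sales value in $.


Raw_total = N * avg_area = 113 * 50.0710 = 5658.0230 sq ft
Finished = Raw_total * yield / 100 = 5658.0230 * 83.1920 / 100 = 4707.0225 sq ft
Value = Finished * price = 4707.0225 * 5.4890 = 25836.8465 $


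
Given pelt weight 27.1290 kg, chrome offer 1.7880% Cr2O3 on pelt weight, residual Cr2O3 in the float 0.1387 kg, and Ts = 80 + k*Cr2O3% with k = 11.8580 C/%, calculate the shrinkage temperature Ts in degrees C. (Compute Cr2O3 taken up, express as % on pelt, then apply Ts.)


Offered = pelt * offer_pct / 100 = 27.1290 * 1.7880 / 100 = 0.4851 kg
Uptake = offered - residual = 0.4851 - 0.1387 = 0.3464 kg
Cr2O3% on pelt = uptake / pelt * 100 = 0.3464 / 27.1290 * 100 = 1.2767 %
Ts = 80 + k * Cr2O3% = 80 + 11.8580 * 1.2767 = 95.1396 C


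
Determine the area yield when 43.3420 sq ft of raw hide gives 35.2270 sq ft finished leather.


Formula: Yield = finished / raw * 100
Substituting: Yield = 35.2270 / 43.3420 * 100
Result: 81.2768 %


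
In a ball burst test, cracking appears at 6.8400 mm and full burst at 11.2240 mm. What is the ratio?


Formula: Ratio = crack / burst
Substituting: Ratio = 6.8400 / 11.2240
Result: 0.6094


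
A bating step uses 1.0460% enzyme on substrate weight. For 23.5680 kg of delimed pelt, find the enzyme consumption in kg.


Formula: Enzyme = substrate * pct / 100
Substituting: Enzyme = 23.5680 * 1.0460 / 100
Result: 0.2465 kg


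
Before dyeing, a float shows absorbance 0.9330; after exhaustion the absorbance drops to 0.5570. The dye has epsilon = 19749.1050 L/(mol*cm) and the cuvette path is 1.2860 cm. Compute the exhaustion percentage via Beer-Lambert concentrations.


c_initial = A_i / (epsilon * l) = 0.9330 / (19749.1050 * 1.2860) = 3.6736e-05 mol/L
c_final = A_f / (epsilon * l) = 0.5570 / (19749.1050 * 1.2860) = 2.1931e-05 mol/L
Exhaustion = (c_initial - c_final) / c_initial * 100 = (3.6736e-05 - 2.1931e-05) / 3.6736e-05 * 100 = 40.3001 %


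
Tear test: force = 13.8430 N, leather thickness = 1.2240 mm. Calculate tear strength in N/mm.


Formula: Tear strength = force / thickness
Substituting: Tear strength = 13.8430 / 1.2240
Result: 11.3096 N/mm


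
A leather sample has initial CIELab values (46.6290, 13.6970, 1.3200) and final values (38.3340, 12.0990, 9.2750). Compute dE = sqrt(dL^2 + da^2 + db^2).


dL = -8.2950, da = -1.5980, db = 7.9550
dE = sqrt((-8.2950)^2 + (-1.5980)^2 + 7.9550^2) = 11.6036


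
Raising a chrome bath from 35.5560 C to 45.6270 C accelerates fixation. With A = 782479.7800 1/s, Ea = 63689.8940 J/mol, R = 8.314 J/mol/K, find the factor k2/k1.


T1 = 35.5560 + 273.15 = 308.7060 K; T2 = 45.6270 + 273.15 = 318.7770 K
k1 = A * exp(-Ea/(R*T1)) = 782479.7800 * exp(-63689.8940/(8.314*308.7060)) = 1.3075e-05 1/s
k2 = A * exp(-Ea/(R*T2)) = 782479.7800 * exp(-63689.8940/(8.314*318.7770)) = 2.8635e-05 1/s
k2/k1 = 2.8635e-05 / 1.3075e-05 = 2.1902


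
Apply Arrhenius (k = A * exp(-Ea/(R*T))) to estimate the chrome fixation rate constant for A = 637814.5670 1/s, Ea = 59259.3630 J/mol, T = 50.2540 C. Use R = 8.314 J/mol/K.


T_K = T_C + 273.15 = 50.2540 + 273.15 = 323.4040 K
exponent = -Ea / (R * T_K) = -59259.3630 / (8.314 * 323.4040) = -22.0395
k = A * exp(exponent) = 637814.5670 * exp(-22.0395) = 1.7103e-04 1/s


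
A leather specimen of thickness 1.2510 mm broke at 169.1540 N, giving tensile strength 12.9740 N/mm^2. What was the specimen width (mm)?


Formula: w = F / (TS * t)
Substituting: w = 169.1540 / (12.9740 * 1.2510)
Result: 10.4220 mm


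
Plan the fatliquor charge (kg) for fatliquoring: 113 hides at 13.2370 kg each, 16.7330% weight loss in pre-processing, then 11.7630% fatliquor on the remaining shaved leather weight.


Total_raw = N * avg_wt = 113 * 13.2370 = 1495.7810 kg
Substrate = Total_raw * (1 - loss/100) = 1495.7810 * (1 - 16.7330/100) = 1245.4920 kg
Fat = Substrate * pct / 100 = 1245.4920 * 11.7630 / 100 = 146.5072 kg


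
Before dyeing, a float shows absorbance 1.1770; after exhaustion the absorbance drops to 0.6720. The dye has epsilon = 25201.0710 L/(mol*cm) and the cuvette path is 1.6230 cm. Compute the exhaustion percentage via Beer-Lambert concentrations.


c_initial = A_i / (epsilon * l) = 1.1770 / (25201.0710 * 1.6230) = 2.8777e-05 mol/L
c_final = A_f / (epsilon * l) = 0.6720 / (25201.0710 * 1.6230) = 1.6430e-05 mol/L
Exhaustion = (c_initial - c_final) / c_initial * 100 = (2.8777e-05 - 1.6430e-05) / 2.8777e-05 * 100 = 42.9057 %


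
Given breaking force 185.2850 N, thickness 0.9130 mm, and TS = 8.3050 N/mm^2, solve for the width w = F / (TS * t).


Formula: w = F / (TS * t)
Substituting: w = 185.2850 / (8.3050 * 0.9130)
Result: 24.4360 mm


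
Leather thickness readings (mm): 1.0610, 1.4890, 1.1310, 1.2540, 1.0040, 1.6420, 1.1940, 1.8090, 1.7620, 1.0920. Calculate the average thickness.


Formula: Average = sum / n
Substituting: Average = 13.4380 / 10
Result: 1.3438 mm


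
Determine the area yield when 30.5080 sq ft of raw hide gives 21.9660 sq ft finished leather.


Formula: Yield = finished / raw * 100
Substituting: Yield = 21.9660 / 30.5080 * 100
Result: 72.0008 %


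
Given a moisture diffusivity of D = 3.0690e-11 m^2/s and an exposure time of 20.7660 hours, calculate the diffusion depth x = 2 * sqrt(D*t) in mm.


t = 20.7660 hr * 3600 = 74757.6000 s
D * t = 3.0690e-11 * 74757.6000 = 2.2943e-06
x = 2 * sqrt(D*t) = 2 * sqrt(2.2943e-06) = 0.0030294 m = 3.0294 mm


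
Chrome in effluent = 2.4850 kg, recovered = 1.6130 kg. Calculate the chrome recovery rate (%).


Formula: Recovery = recovered / input * 100
Substituting: Recovery = 1.6130 / 2.4850 * 100
Result: 64.9095 %


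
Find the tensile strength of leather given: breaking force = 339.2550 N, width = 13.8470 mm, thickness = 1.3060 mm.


Formula: TS = force / (width * thickness)
Substituting: TS = 339.2550 / (13.8470 * 1.3060)
Result: 18.7598 N/mm^2


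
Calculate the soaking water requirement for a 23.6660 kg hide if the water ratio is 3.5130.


Formula: Water = hide_weight * ratio
Substituting: Water = 23.6660 * 3.5130
Result: 83.1387 kg


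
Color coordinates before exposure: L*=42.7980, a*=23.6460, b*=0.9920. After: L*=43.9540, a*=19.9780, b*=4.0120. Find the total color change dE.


dL = 1.1560, da = -3.6680, db = 3.0200
dE = sqrt(1.1560^2 + (-3.6680)^2 + 3.0200^2) = 4.8899


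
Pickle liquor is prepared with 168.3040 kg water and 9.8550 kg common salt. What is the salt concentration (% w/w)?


Formula: Conc = salt / (water + salt) * 100
Substituting: Conc = 9.8550 / (168.3040 + 9.8550) * 100
Result: 5.5316 %


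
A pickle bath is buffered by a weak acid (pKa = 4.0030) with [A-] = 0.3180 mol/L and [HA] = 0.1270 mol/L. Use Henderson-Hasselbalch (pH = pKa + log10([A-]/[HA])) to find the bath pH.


ratio = [A-] / [HA] = 0.3180 / 0.1270 = 2.5039
log10(ratio) = 0.3986
pH = pKa + log10(ratio) = 4.0030 + 0.3986 = 4.4016


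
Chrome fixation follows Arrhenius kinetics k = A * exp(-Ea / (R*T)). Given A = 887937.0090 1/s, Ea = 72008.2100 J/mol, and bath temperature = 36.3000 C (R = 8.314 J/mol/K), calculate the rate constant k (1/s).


T_K = T_C + 273.15 = 36.3000 + 273.15 = 309.4500 K
exponent = -Ea / (R * T_K) = -72008.2100 / (8.314 * 309.4500) = -27.9886
k = A * exp(exponent) = 887937.0090 * exp(-27.9886) = 6.2098e-07 1/s


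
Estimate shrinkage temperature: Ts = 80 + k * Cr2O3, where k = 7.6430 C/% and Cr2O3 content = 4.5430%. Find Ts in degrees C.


Formula: Ts = 80 + k * Cr2O3
Substituting: Ts = 80 + 7.6430 * 4.5430
Result: 114.7221 C


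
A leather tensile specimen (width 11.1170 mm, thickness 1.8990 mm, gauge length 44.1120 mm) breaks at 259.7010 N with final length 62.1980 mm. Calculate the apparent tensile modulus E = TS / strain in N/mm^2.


TS = F / (w * t) = 259.7010 / (11.1170 * 1.8990) = 12.3016 N/mm^2
strain = (Lf - L0) / L0 = (62.1980 - 44.1120) / 44.1120 = 0.4100
E = TS / strain = 12.3016 / 0.4100 = 30.0037 N/mm^2


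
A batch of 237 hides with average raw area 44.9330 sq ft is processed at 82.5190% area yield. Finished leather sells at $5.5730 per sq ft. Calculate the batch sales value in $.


Raw_total = N * avg_area = 237 * 44.9330 = 10649.1210 sq ft
Finished = Raw_total * yield / 100 = 10649.1210 * 82.5190 / 100 = 8787.5482 sq ft
Value = Finished * price = 8787.5482 * 5.5730 = 48973.0059 $


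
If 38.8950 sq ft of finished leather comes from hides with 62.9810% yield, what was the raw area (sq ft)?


Formula: raw = finished * 100 / yield
Substituting: raw = 38.8950 * 100 / 62.9810
Result: 61.7567 sq ft


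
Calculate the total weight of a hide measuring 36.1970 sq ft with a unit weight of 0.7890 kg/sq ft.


Formula: Weight = area * weight_per_sqft
Substituting: Weight = 36.1970 * 0.7890
Result: 28.5594 kg


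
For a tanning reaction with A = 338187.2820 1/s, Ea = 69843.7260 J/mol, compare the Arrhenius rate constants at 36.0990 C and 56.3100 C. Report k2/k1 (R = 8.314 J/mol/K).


T1 = 36.0990 + 273.15 = 309.2490 K; T2 = 56.3100 + 273.15 = 329.4600 K
k1 = A * exp(-Ea/(R*T1)) = 338187.2820 * exp(-69843.7260/(8.314*309.2490)) = 5.3897e-07 1/s
k2 = A * exp(-Ea/(R*T2)) = 338187.2820 * exp(-69843.7260/(8.314*329.4600)) = 2.8530e-06 1/s
k2/k1 = 2.8530e-06 / 5.3897e-07 = 5.2934


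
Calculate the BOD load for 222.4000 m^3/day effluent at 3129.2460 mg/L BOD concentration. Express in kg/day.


Formula: BOD_load = volume * conc / 1000
Substituting: BOD_load = 222.4000 * 3129.2460 / 1000
Result: 695.9443 kg/day


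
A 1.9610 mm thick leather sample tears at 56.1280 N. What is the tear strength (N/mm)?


Formula: Tear strength = force / thickness
Substituting: Tear strength = 56.1280 / 1.9610
Result: 28.6221 N/mm


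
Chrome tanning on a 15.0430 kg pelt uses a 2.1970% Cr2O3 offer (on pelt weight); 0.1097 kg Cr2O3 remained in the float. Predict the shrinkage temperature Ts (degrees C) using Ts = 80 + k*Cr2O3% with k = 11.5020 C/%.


Offered = pelt * offer_pct / 100 = 15.0430 * 2.1970 / 100 = 0.3305 kg
Uptake = offered - residual = 0.3305 - 0.1097 = 0.2208 kg
Cr2O3% on pelt = uptake / pelt * 100 = 0.2208 / 15.0430 * 100 = 1.4678 %
Ts = 80 + k * Cr2O3% = 80 + 11.5020 * 1.4678 = 96.8821 C


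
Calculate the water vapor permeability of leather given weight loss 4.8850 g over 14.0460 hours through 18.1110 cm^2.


Formula: WVP = loss / (area * time)
Substituting: WVP = 4.8850 / (18.1110 * 14.0460)
Result: 0.019203 g/(cm^2*hr)


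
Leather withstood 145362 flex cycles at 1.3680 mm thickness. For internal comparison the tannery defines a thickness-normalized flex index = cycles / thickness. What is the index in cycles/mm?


Formula: Index = cycles / thickness
Substituting: Index = 145362 / 1.3680
Result: 106258.7719 cycles/mm


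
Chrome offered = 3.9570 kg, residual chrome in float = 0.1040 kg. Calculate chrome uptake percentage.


Formula: Uptake = (offered - residual) / offered * 100
Substituting: Uptake = (3.9570 - 0.1040) / 3.9570 * 100
Result: 97.3717 %


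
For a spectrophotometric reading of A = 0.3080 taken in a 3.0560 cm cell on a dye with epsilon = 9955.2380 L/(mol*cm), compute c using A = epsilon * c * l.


Formula: c = A / (epsilon * l)
Substituting: c = 0.3080 / (9955.2380 * 3.0560)
Result: 1.0124e-05 mol/L


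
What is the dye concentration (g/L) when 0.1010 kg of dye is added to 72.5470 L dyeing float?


Formula: Conc = dye_mass(kg) / volume(L) * 1000
Substituting: Conc = 0.1010 / 72.5470 * 1000
Result: 1.3922 g/L


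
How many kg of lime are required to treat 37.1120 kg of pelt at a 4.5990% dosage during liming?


Formula: Lime = substrate * pct / 100
Substituting: Lime = 37.1120 * 4.5990 / 100
Result: 1.7068 kg


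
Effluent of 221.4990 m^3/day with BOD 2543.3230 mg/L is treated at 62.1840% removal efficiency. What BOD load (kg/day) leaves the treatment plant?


Load_in = volume * conc / 1000 = 221.4990 * 2543.3230 / 1000 = 563.3435 kg/day
Removed = Load_in * eff / 100 = 563.3435 * 62.1840 / 100 = 350.3095 kg/day
Load_out = Load_in - Removed = 563.3435 - 350.3095 = 213.0340 kg/day


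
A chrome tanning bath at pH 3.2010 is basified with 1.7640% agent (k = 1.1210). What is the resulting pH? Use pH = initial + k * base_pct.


Formula: pH_final = pH_initial + k * base_pct
Substituting: pH_final = 3.2010 + 1.1210 * 1.7640
Result: 5.1784


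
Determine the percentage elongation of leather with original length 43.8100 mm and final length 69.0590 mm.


Formula: Elongation = (Lf - L0) / L0 * 100
Substituting: Elongation = (69.0590 - 43.8100) / 43.8100 * 100
Result: 57.6330 %


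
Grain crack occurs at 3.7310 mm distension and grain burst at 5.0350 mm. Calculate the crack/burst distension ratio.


Formula: Ratio = crack / burst
Substituting: Ratio = 3.7310 / 5.0350
Result: 0.7410


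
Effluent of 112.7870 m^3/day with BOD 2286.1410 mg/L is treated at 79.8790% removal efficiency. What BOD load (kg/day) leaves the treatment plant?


Load_in = volume * conc / 1000 = 112.7870 * 2286.1410 / 1000 = 257.8470 kg/day
Removed = Load_in * eff / 100 = 257.8470 * 79.8790 / 100 = 205.9656 kg/day
Load_out = Load_in - Removed = 257.8470 - 205.9656 = 51.8814 kg/day


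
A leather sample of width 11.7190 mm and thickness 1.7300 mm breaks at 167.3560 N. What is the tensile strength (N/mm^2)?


Formula: TS = force / (width * thickness)
Substituting: TS = 167.3560 / (11.7190 * 1.7300)
Result: 8.2548 N/mm^2


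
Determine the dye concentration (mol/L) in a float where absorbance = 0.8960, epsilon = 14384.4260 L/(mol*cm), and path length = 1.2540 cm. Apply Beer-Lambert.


Formula: c = A / (epsilon * l)
Substituting: c = 0.8960 / (14384.4260 * 1.2540)
Result: 4.9673e-05 mol/L


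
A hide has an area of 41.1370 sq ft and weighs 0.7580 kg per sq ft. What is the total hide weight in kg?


Formula: Weight = area * weight_per_sqft
Substituting: Weight = 41.1370 * 0.7580
Result: 31.1818 kg


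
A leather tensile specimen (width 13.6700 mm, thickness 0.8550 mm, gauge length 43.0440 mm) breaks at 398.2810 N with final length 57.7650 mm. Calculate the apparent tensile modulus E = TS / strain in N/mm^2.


TS = F / (w * t) = 398.2810 / (13.6700 * 0.8550) = 34.0765 N/mm^2
strain = (Lf - L0) / L0 = (57.7650 - 43.0440) / 43.0440 = 0.3420
E = TS / strain = 34.0765 / 0.3420 = 99.6392 N/mm^2


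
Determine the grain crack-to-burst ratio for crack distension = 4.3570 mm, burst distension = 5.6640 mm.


Formula: Ratio = crack / burst
Substituting: Ratio = 4.3570 / 5.6640
Result: 0.7692


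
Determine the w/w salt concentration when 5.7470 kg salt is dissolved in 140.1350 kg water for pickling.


Formula: Conc = salt / (water + salt) * 100
Substituting: Conc = 5.7470 / (140.1350 + 5.7470) * 100
Result: 3.9395 %


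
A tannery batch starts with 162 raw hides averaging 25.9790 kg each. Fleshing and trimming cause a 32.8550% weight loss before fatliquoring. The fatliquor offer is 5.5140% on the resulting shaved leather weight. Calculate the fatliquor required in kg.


Total_raw = N * avg_wt = 162 * 25.9790 = 4208.5980 kg
Substrate = Total_raw * (1 - loss/100) = 4208.5980 * (1 - 32.8550/100) = 2825.8631 kg
Fat = Substrate * pct / 100 = 2825.8631 * 5.5140 / 100 = 155.8181 kg


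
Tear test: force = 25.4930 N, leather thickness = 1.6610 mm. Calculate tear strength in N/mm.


Formula: Tear strength = force / thickness
Substituting: Tear strength = 25.4930 / 1.6610
Result: 15.3480 N/mm


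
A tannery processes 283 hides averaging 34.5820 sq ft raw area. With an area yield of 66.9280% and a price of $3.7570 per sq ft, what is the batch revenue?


Raw_total = N * avg_area = 283 * 34.5820 = 9786.7060 sq ft
Finished = Raw_total * yield / 100 = 9786.7060 * 66.9280 / 100 = 6550.0466 sq ft
Value = Finished * price = 6550.0466 * 3.7570 = 24608.5250 $


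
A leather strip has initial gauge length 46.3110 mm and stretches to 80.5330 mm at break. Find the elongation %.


Formula: Elongation = (Lf - L0) / L0 * 100
Substituting: Elongation = (80.5330 - 46.3110) / 46.3110 * 100
Result: 73.8961 %


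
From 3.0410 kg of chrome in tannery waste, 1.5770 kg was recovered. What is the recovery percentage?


Formula: Recovery = recovered / input * 100
Substituting: Recovery = 1.5770 / 3.0410 * 100
Result: 51.8579 %


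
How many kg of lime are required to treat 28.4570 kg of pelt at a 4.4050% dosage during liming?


Formula: Lime = substrate * pct / 100
Substituting: Lime = 28.4570 * 4.4050 / 100
Result: 1.2535 kg


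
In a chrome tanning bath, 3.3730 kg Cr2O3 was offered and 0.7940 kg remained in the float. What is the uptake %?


Formula: Uptake = (offered - residual) / offered * 100
Substituting: Uptake = (3.3730 - 0.7940) / 3.3730 * 100
Result: 76.4601 %


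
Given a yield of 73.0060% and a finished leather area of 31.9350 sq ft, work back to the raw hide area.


Formula: raw = finished * 100 / yield
Substituting: raw = 31.9350 * 100 / 73.0060
Result: 43.7430 sq ft


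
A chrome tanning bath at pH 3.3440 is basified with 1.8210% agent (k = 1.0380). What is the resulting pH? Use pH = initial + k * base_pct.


Formula: pH_final = pH_initial + k * base_pct
Substituting: pH_final = 3.3440 + 1.0380 * 1.8210
Result: 5.2342


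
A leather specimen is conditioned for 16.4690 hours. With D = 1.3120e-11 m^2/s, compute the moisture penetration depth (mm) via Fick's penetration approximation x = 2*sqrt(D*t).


t = 16.4690 hr * 3600 = 59288.4000 s
D * t = 1.3120e-11 * 59288.4000 = 7.7786e-07
x = 2 * sqrt(D*t) = 2 * sqrt(7.7786e-07) = 0.00176393 m = 1.7639 mm


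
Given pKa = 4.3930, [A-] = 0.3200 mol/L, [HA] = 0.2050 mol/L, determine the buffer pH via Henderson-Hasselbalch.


ratio = [A-] / [HA] = 0.3200 / 0.2050 = 1.5610
log10(ratio) = 0.1934
pH = pKa + log10(ratio) = 4.3930 + 0.1934 = 4.5864


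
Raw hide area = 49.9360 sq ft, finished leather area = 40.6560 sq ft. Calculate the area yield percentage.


Formula: Yield = finished / raw * 100
Substituting: Yield = 40.6560 / 49.9360 * 100
Result: 81.4162 %


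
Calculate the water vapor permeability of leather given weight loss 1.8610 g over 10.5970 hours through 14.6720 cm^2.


Formula: WVP = loss / (area * time)
Substituting: WVP = 1.8610 / (14.6720 * 10.5970)
Result: 0.0119694 g/(cm^2*hr)


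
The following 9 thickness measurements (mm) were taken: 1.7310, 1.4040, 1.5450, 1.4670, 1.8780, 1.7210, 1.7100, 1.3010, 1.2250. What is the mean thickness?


Formula: Average = sum / n
Substituting: Average = 13.9820 / 9
Result: 1.5536 mm


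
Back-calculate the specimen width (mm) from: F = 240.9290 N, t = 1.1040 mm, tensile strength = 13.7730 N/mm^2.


Formula: w = F / (TS * t)
Substituting: w = 240.9290 / (13.7730 * 1.1040)
Result: 15.8450 mm


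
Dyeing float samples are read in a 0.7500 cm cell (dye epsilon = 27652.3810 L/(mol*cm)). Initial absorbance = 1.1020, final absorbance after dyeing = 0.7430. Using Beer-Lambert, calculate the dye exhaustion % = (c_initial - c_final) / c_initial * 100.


c_initial = A_i / (epsilon * l) = 1.1020 / (27652.3810 * 0.7500) = 5.3136e-05 mol/L
c_final = A_f / (epsilon * l) = 0.7430 / (27652.3810 * 0.7500) = 3.5826e-05 mol/L
Exhaustion = (c_initial - c_final) / c_initial * 100 = (5.3136e-05 - 3.5826e-05) / 5.3136e-05 * 100 = 32.5771 %


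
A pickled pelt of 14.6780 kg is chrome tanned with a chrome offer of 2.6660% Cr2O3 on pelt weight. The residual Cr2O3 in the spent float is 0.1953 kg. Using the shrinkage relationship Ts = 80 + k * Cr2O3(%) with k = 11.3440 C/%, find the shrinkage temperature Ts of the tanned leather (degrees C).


Offered = pelt * offer_pct / 100 = 14.6780 * 2.6660 / 100 = 0.3913 kg
Uptake = offered - residual = 0.3913 - 0.1953 = 0.1960 kg
Cr2O3% on pelt = uptake / pelt * 100 = 0.1960 / 14.6780 * 100 = 1.3354 %
Ts = 80 + k * Cr2O3% = 80 + 11.3440 * 1.3354 = 95.1492 C


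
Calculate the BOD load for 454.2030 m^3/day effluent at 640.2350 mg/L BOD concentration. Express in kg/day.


Formula: BOD_load = volume * conc / 1000
Substituting: BOD_load = 454.2030 * 640.2350 / 1000
Result: 290.7967 kg/day


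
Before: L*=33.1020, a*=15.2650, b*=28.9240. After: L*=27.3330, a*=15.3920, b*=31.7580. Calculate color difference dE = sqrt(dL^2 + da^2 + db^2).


dL = -5.7690, da = 0.1270, db = 2.8340
dE = sqrt((-5.7690)^2 + 0.1270^2 + 2.8340^2) = 6.4288


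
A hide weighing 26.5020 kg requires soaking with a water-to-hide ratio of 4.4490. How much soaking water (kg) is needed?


Formula: Water = hide_weight * ratio
Substituting: Water = 26.5020 * 4.4490
Result: 117.9074 kg


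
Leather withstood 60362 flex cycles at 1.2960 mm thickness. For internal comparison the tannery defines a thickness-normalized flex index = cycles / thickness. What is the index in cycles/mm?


Formula: Index = cycles / thickness
Substituting: Index = 60362 / 1.2960
Result: 46575.6173 cycles/mm


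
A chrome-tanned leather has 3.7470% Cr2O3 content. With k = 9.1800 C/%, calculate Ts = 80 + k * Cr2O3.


Formula: Ts = 80 + k * Cr2O3
Substituting: Ts = 80 + 9.1800 * 3.7470
Result: 114.3975 C


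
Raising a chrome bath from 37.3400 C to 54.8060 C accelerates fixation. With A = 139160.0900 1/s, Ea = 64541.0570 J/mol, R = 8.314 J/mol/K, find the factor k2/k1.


T1 = 37.3400 + 273.15 = 310.4900 K; T2 = 54.8060 + 273.15 = 327.9560 K
k1 = A * exp(-Ea/(R*T1)) = 139160.0900 * exp(-64541.0570/(8.314*310.4900)) = 1.9284e-06 1/s
k2 = A * exp(-Ea/(R*T2)) = 139160.0900 * exp(-64541.0570/(8.314*327.9560)) = 7.3026e-06 1/s
k2/k1 = 7.3026e-06 / 1.9284e-06 = 3.7869


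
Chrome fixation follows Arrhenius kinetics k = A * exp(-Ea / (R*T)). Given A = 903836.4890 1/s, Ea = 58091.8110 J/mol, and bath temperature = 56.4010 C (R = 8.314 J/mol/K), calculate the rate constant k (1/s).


T_K = T_C + 273.15 = 56.4010 + 273.15 = 329.5510 K
exponent = -Ea / (R * T_K) = -58091.8110 / (8.314 * 329.5510) = -21.2023
k = A * exp(exponent) = 903836.4890 * exp(-21.2023) = 5.5984e-04 1/s


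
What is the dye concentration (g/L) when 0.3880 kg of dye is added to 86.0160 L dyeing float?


Formula: Conc = dye_mass(kg) / volume(L) * 1000
Substituting: Conc = 0.3880 / 86.0160 * 1000
Result: 4.5108 g/L


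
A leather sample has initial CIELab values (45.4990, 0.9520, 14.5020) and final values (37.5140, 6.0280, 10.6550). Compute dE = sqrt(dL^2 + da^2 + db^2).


dL = -7.9850, da = 5.0760, db = -3.8470
dE = sqrt((-7.9850)^2 + 5.0760^2 + (-3.8470)^2) = 10.2140


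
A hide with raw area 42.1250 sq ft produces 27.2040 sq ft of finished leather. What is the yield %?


Formula: Yield = finished / raw * 100
Substituting: Yield = 27.2040 / 42.1250 * 100
Result: 64.5792 %


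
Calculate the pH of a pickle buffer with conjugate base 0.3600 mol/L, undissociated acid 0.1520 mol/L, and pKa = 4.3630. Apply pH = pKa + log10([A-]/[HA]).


ratio = [A-] / [HA] = 0.3600 / 0.1520 = 2.3684
log10(ratio) = 0.3745
pH = pKa + log10(ratio) = 4.3630 + 0.3745 = 4.7375


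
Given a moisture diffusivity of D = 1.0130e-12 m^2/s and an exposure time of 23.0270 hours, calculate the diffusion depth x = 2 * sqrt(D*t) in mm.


t = 23.0270 hr * 3600 = 82897.2000 s
D * t = 1.0130e-12 * 82897.2000 = 8.3975e-08
x = 2 * sqrt(D*t) = 2 * sqrt(8.3975e-08) = 5.7957e-04 m = 0.5796 mm
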